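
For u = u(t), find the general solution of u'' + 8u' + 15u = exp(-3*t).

Characteristic equation r² + 8r + 15 = 0 factors as (r + 5)(r + 3) = 0, so r = -5, -3.
Hence u_h = C1*exp(-5*t) + C2*exp(-3*t).
Since exp(-3*t) solves the homogeneous equation (r = -3 is a root of multiplicity 1), multiply the trial by t. Try u_p = A*t*exp(-3*t). Substituting into the equation and dividing by exp(-3*t) gives A = 1/2, so u_p = t*exp(-3*t)/2.

u = C1*exp(-5*t) + C2*exp(-3*t) + t*exp(-3*t)/2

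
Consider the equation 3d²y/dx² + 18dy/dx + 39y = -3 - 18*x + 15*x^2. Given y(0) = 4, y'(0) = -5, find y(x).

Divide through by 3: y'' + 6y' + 13y = -1 - 6*x + 5*x^2.
Characteristic equation r² + 6r + 13 = 0 has discriminant (6)² - 4·(13) = -16 < 0, so r = -3 ± 2i.
Hence y_h = C1*cos(2*x)*exp(-3*x) + C2*exp(-3*x)*sin(2*x).
For the particular solution try y_p = A0 + A1*x + A2*x^2. Substituting and matching coefficients of each power of x gives A0 = 529/2197, A1 = -138/169, A2 = 5/13, so y_p = 529/2197 - 138*x/169 + 5*x^2/13.
General solution: y = 529/2197 - 138*x/169 + 5*x^2/13 + C1*cos(2*x)*exp(-3*x) + C2*exp(-3*x)*sin(2*x).
Apply the initial conditions: y(0) = 529/2197 + C1 = 4 and y'(0) = -138/169 - 3*C1 + 2*C2 = -5. Solving gives C1 = 8259/2197, C2 = 7793/2197.

y = 529/2197 - 138*x/169 + 5*x**2/13 + 7793*exp(-3*x)*sin(2*x)/2197 + 8259*cos(2*x)*exp(-3*x)/2197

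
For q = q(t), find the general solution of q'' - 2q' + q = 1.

q = 1 + C1*exp(t) + C2*t*exp(t)

Characteristic equation r² - 2r + 1 = 0 has discriminant (-2)² - 4·(1) = 0, so r = 1 is a repeated root.
Hence q_h = (C1 + C2*t)*exp(t).
For the particular solution try q_p = A0. Substituting and matching coefficients of each power of t gives A0 = 1, so q_p = 1.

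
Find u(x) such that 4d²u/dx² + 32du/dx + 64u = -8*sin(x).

u = -30*sin(x)/289 + 16*cos(x)/289 + C1*exp(-4*x) + C2*x*exp(-4*x)

Divide through by 4: u'' + 8u' + 16u = -2*sin(x).
Characteristic equation r² + 8r + 16 = 0 has discriminant (8)² - 4·(16) = 0, so r = -4 is a repeated root.
Hence u_h = (C1 + C2*x)*exp(-4*x).
Try u_p = A*cos(x) + B*sin(x). Substituting and equating the coefficients of cos(x) and sin(x) gives A = 16/289, B = -30/289, so u_p = -30*sin(x)/289 + 16*cos(x)/289.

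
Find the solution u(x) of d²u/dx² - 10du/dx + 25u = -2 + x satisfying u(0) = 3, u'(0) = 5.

Characteristic equation r² - 10r + 25 = 0 has discriminant (-10)² - 4·(25) = 0, so r = 5 is a repeated root.
Hence u_h = (C1 + C2*x)*exp(5*x).
For the particular solution try u_p = A0 + A1*x. Substituting and matching coefficients of each power of x gives A0 = -8/125, A1 = 1/25, so u_p = -8/125 + x/25.
General solution: u = -8/125 + x/25 + C1*exp(5*x) + C2*x*exp(5*x).
Apply the initial conditions: u(0) = -8/125 + C1 = 3 and u'(0) = 1/25 + C2 + 5*C1 = 5. Solving gives C1 = 383/125, C2 = -259/25.

u = -8/125 + x/25 + 383*exp(5*x)/125 - 259*x*exp(5*x)/25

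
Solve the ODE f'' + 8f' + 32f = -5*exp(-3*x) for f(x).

f = -5*exp(-3*x)/17 + C1*cos(4*x)*exp(-4*x) + C2*exp(-4*x)*sin(4*x)

Characteristic equation r² + 8r + 32 = 0 has discriminant (8)² - 4·(32) = -64 < 0, so r = -4 ± 4i.
Hence f_h = C1*cos(4*x)*exp(-4*x) + C2*exp(-4*x)*sin(4*x).
Try f_p = A*exp(-3*x). Substituting into the equation and dividing by exp(-3*x) gives A = -5/17, so f_p = -5*exp(-3*x)/17.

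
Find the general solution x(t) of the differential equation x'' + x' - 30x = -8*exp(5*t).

Characteristic equation r² + r - 30 = 0 factors as (r + 6)(r - 5) = 0, so r = -6, 5.
Hence x_h = C1*exp(-6*t) + C2*exp(5*t).
Since exp(5*t) solves the homogeneous equation (r = 5 is a root of multiplicity 1), multiply the trial by t. Try x_p = A*t*exp(5*t). Substituting into the equation and dividing by exp(5*t) gives A = -8/11, so x_p = -8*t*exp(5*t)/11.

x = C1*exp(-6*t) + C2*exp(5*t) - 8*t*exp(5*t)/11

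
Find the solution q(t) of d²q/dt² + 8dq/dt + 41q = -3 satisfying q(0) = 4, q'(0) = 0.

q = -3/41 + 167*cos(5*t)*exp(-4*t)/41 + 668*exp(-4*t)*sin(5*t)/205

Characteristic equation r² + 8r + 41 = 0 has discriminant (8)² - 4·(41) = -100 < 0, so r = -4 ± 5i.
Hence q_h = C1*cos(5*t)*exp(-4*t) + C2*exp(-4*t)*sin(5*t).
For the particular solution try q_p = A0. Substituting and matching coefficients of each power of t gives A0 = -3/41, so q_p = -3/41.
General solution: q = -3/41 + C1*cos(5*t)*exp(-4*t) + C2*exp(-4*t)*sin(5*t).
Apply the initial conditions: q(0) = -3/41 + C1 = 4 and q'(0) = -4*C1 + 5*C2 = 0. Solving gives C1 = 167/41, C2 = 668/205.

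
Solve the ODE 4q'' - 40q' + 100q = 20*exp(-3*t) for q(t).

Divide through by 4: q'' - 10q' + 25q = 5*exp(-3*t).
Characteristic equation r² - 10r + 25 = 0 has discriminant (-10)² - 4·(25) = 0, so r = 5 is a repeated root.
Hence q_h = (C1 + C2*t)*exp(5*t).
Try q_p = A*exp(-3*t). Substituting into the equation and dividing by exp(-3*t) gives A = 5/64, so q_p = 5*exp(-3*t)/64.

q = 5*exp(-3*t)/64 + C1*exp(5*t) + C2*t*exp(5*t)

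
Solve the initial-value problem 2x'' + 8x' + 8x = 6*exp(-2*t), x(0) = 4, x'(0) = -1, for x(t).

x = 4*exp(-2*t) + 7*t*exp(-2*t) + 3*t**2*exp(-2*t)/2

Divide through by 2: x'' + 4x' + 4x = 3*exp(-2*t).
Characteristic equation r² + 4r + 4 = 0 has discriminant (4)² - 4·(4) = 0, so r = -2 is a repeated root.
Hence x_h = (C1 + C2*t)*exp(-2*t).
Since exp(-2*t) solves the homogeneous equation (r = -2 is a root of multiplicity 2), multiply the trial by t^2. Try x_p = A*t^2*exp(-2*t). Substituting into the equation and dividing by exp(-2*t) gives A = 3/2, so x_p = 3*t^2*exp(-2*t)/2.
General solution: x = C1*exp(-2*t) + 3*t^2*exp(-2*t)/2 + C2*t*exp(-2*t).
Apply the initial conditions: x(0) = C1 = 4 and x'(0) = C2 - 2*C1 = -1. Solving gives C1 = 4, C2 = 7.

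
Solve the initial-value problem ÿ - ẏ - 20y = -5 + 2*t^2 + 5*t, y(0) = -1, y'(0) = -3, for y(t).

y = 63/250 - 971*exp(5*t)/1125 - 7*exp(-4*t)/18 - 6*t/25 - t**2/10

Characteristic equation r² - r - 20 = 0 factors as (r - 5)(r + 4) = 0, so r = 5, -4.
Hence y_h = C1*exp(5*t) + C2*exp(-4*t).
For the particular solution try y_p = A0 + A1*t + A2*t^2. Substituting and matching coefficients of each power of t gives A0 = 63/250, A1 = -6/25, A2 = -1/10, so y_p = 63/250 - 6*t/25 - t^2/10.
General solution: y = 63/250 - 6*t/25 - t^2/10 + C1*exp(5*t) + C2*exp(-4*t).
Apply the initial conditions: y(0) = 63/250 + C1 + C2 = -1 and y'(0) = -6/25 - 4*C2 + 5*C1 = -3. Solving gives C1 = -971/1125, C2 = -7/18.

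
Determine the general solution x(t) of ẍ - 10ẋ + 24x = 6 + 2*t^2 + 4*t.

Characteristic equation r² - 10r + 24 = 0 factors as (r - 6)(r - 4) = 0, so r = 6, 4.
Hence x_h = C1*exp(6*t) + C2*exp(4*t).
For the particular solution try x_p = A0 + A1*t + A2*t^2. Substituting and matching coefficients of each power of t gives A0 = 295/864, A1 = 17/72, A2 = 1/12, so x_p = 295/864 + t^2/12 + 17*t/72.

x = 295/864 + t**2/12 + 17*t/72 + C1*exp(6*t) + C2*exp(4*t)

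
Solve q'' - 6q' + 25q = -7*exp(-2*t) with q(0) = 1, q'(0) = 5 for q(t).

q = -7*exp(-2*t)/41 + 47*exp(3*t)*sin(4*t)/164 + 48*cos(4*t)*exp(3*t)/41

Characteristic equation r² - 6r + 25 = 0 has discriminant (-6)² - 4·(25) = -64 < 0, so r = 3 ± 4i.
Hence q_h = C1*cos(4*t)*exp(3*t) + C2*exp(3*t)*sin(4*t).
Try q_p = A*exp(-2*t). Substituting into the equation and dividing by exp(-2*t) gives A = -7/41, so q_p = -7*exp(-2*t)/41.
General solution: q = -7*exp(-2*t)/41 + C1*cos(4*t)*exp(3*t) + C2*exp(3*t)*sin(4*t).
Apply the initial conditions: q(0) = -7/41 + C1 = 1 and q'(0) = 14/41 + 3*C1 + 4*C2 = 5. Solving gives C1 = 48/41, C2 = 47/164.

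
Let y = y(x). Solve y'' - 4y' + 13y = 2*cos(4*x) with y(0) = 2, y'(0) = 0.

Characteristic equation r² - 4r + 13 = 0 has discriminant (-4)² - 4·(13) = -36 < 0, so r = 2 ± 3i.
Hence y_h = C1*cos(3*x)*exp(2*x) + C2*exp(2*x)*sin(3*x).
Try y_p = A*cos(4*x) + B*sin(4*x). Substituting and equating the coefficients of cos(4x) and sin(4x) gives A = -6/265, B = -32/265, so y_p = -32*sin(4*x)/265 - 6*cos(4*x)/265.
General solution: y = -32*sin(4*x)/265 - 6*cos(4*x)/265 + C1*cos(3*x)*exp(2*x) + C2*exp(2*x)*sin(3*x).
Apply the initial conditions: y(0) = -6/265 + C1 = 2 and y'(0) = -128/265 + 2*C1 + 3*C2 = 0. Solving gives C1 = 536/265, C2 = -944/795.

y = -32*sin(4*x)/265 - 6*cos(4*x)/265 - 944*exp(2*x)*sin(3*x)/795 + 536*cos(3*x)*exp(2*x)/265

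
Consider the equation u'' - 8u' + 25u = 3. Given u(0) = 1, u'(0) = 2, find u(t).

Characteristic equation r² - 8r + 25 = 0 has discriminant (-8)² - 4·(25) = -36 < 0, so r = 4 ± 3i.
Hence u_h = C1*cos(3*t)*exp(4*t) + C2*exp(4*t)*sin(3*t).
For the particular solution try u_p = A0. Substituting and matching coefficients of each power of t gives A0 = 3/25, so u_p = 3/25.
General solution: u = 3/25 + C1*cos(3*t)*exp(4*t) + C2*exp(4*t)*sin(3*t).
Apply the initial conditions: u(0) = 3/25 + C1 = 1 and u'(0) = 3*C2 + 4*C1 = 2. Solving gives C1 = 22/25, C2 = -38/75.

u = 3/25 - 38*exp(4*t)*sin(3*t)/75 + 22*cos(3*t)*exp(4*t)/25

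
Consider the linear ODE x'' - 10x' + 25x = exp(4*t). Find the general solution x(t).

Characteristic equation r² - 10r + 25 = 0 has discriminant (-10)² - 4·(25) = 0, so r = 5 is a repeated root.
Hence x_h = (C1 + C2*t)*exp(5*t).
Try x_p = A*exp(4*t). Substituting into the equation and dividing by exp(4*t) gives A = 1, so x_p = exp(4*t).

x = C1*exp(5*t) + C2*t*exp(5*t) + exp(4*t)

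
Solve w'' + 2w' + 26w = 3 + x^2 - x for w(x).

Characteristic equation r² + 2r + 26 = 0 has discriminant (2)² - 4·(26) = -100 < 0, so r = -1 ± 5i.
Hence w_h = C1*cos(5*x)*exp(-x) + C2*exp(-x)*sin(5*x).
For the particular solution try w_p = A0 + A1*x + A2*x^2. Substituting and matching coefficients of each power of x gives A0 = 509/4394, A1 = -15/338, A2 = 1/26, so w_p = 509/4394 - 15*x/338 + x^2/26.

w = 509/4394 - 15*x/338 + x**2/26 + C1*cos(5*x)*exp(-x) + C2*exp(-x)*sin(5*x)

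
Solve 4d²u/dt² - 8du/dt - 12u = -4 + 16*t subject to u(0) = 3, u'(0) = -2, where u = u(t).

Divide through by 4: u'' - 2u' - 3u = -1 + 4*t.
Characteristic equation r² - 2r - 3 = 0 factors as (r - 3)(r + 1) = 0, so r = 3, -1.
Hence u_h = C1*exp(3*t) + C2*exp(-t).
For the particular solution try u_p = A0 + A1*t. Substituting and matching coefficients of each power of t gives A0 = 11/9, A1 = -4/3, so u_p = 11/9 - 4*t/3.
General solution: u = 11/9 - 4*t/3 + C1*exp(3*t) + C2*exp(-t).
Apply the initial conditions: u(0) = 11/9 + C1 + C2 = 3 and u'(0) = -4/3 - C2 + 3*C1 = -2. Solving gives C1 = 5/18, C2 = 3/2.

u = 11/9 - 4*t/3 + 3*exp(-t)/2 + 5*exp(3*t)/18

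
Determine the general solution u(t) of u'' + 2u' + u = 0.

u = C1*exp(-t) + C2*t*exp(-t)

Characteristic equation r² + 2r + 1 = 0 has discriminant (2)² - 4·(1) = 0, so r = -1 is a repeated root.
Hence u_h = (C1 + C2*t)*exp(-t).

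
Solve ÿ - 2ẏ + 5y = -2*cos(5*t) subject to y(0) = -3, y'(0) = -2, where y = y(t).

y = sin(5*t)/25 + 2*cos(5*t)/25 - 77*cos(2*t)*exp(t)/25 + 11*exp(t)*sin(2*t)/25

Characteristic equation r² - 2r + 5 = 0 has discriminant (-2)² - 4·(5) = -16 < 0, so r = 1 ± 2i.
Hence y_h = C1*cos(2*t)*exp(t) + C2*exp(t)*sin(2*t).
Try y_p = A*cos(5*t) + B*sin(5*t). Substituting and equating the coefficients of cos(5t) and sin(5t) gives A = 2/25, B = 1/25, so y_p = sin(5*t)/25 + 2*cos(5*t)/25.
General solution: y = sin(5*t)/25 + 2*cos(5*t)/25 + C1*cos(2*t)*exp(t) + C2*exp(t)*sin(2*t).
Apply the initial conditions: y(0) = 2/25 + C1 = -3 and y'(0) = 1/5 + C1 + 2*C2 = -2. Solving gives C1 = -77/25, C2 = 11/25.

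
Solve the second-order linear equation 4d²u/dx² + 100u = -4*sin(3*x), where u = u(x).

Divide through by 4: u'' + 25u = -sin(3*x).
Characteristic equation r² + 25 = 0 has discriminant (0)² - 4·(25) = -100 < 0, so r = ± 5i.
Hence u_h = C1*cos(5*x) + C2*sin(5*x).
Try u_p = A*cos(3*x) + B*sin(3*x). Substituting and equating the coefficients of cos(3x) and sin(3x) gives A = 0, B = -1/16, so u_p = -sin(3*x)/16.

u = -sin(3*x)/16 + C1*cos(5*x) + C2*sin(5*x)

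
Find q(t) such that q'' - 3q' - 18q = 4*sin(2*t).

Characteristic equation r² - 3r - 18 = 0 factors as (r + 3)(r - 6) = 0, so r = -3, 6.
Hence q_h = C1*exp(-3*t) + C2*exp(6*t).
Try q_p = A*cos(2*t) + B*sin(2*t). Substituting and equating the coefficients of cos(2t) and sin(2t) gives A = 3/65, B = -11/65, so q_p = -11*sin(2*t)/65 + 3*cos(2*t)/65.

q = -11*sin(2*t)/65 + 3*cos(2*t)/65 + C1*exp(-3*t) + C2*exp(6*t)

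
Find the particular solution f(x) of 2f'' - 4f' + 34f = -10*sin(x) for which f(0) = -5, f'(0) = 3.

Divide through by 2: f'' - 2f' + 17f = -5*sin(x).
Characteristic equation r² - 2r + 17 = 0 has discriminant (-2)² - 4·(17) = -64 < 0, so r = 1 ± 4i.
Hence f_h = C1*cos(4*x)*exp(x) + C2*exp(x)*sin(4*x).
Try f_p = A*cos(x) + B*sin(x). Substituting and equating the coefficients of cos(x) and sin(x) gives A = -1/26, B = -4/13, so f_p = -4*sin(x)/13 - cos(x)/26.
General solution: f = -4*sin(x)/13 - cos(x)/26 + C1*cos(4*x)*exp(x) + C2*exp(x)*sin(4*x).
Apply the initial conditions: f(0) = -1/26 + C1 = -5 and f'(0) = -4/13 + C1 + 4*C2 = 3. Solving gives C1 = -129/26, C2 = 215/104.

f = -4*sin(x)/13 - cos(x)/26 - 129*cos(4*x)*exp(x)/26 + 215*exp(x)*sin(4*x)/104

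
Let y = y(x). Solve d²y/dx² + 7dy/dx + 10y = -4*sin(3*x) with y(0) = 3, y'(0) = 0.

Characteristic equation r² + 7r + 10 = 0 factors as (r + 2)(r + 5) = 0, so r = -2, -5.
Hence y_h = C1*exp(-2*x) + C2*exp(-5*x).
Try y_p = A*cos(3*x) + B*sin(3*x). Substituting and equating the coefficients of cos(3x) and sin(3x) gives A = 42/221, B = -2/221, so y_p = -2*sin(3*x)/221 + 42*cos(3*x)/221.
General solution: y = -2*sin(3*x)/221 + 42*cos(3*x)/221 + C1*exp(-2*x) + C2*exp(-5*x).
Apply the initial conditions: y(0) = 42/221 + C1 + C2 = 3 and y'(0) = -6/221 - 5*C2 - 2*C1 = 0. Solving gives C1 = 61/13, C2 = -32/17.

y = -32*exp(-5*x)/17 - 2*sin(3*x)/221 + 42*cos(3*x)/221 + 61*exp(-2*x)/13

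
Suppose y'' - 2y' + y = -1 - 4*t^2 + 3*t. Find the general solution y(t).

Characteristic equation r² - 2r + 1 = 0 has discriminant (-2)² - 4·(1) = 0, so r = 1 is a repeated root.
Hence y_h = (C1 + C2*t)*exp(t).
For the particular solution try y_p = A0 + A1*t + A2*t^2. Substituting and matching coefficients of each power of t gives A0 = -19, A1 = -13, A2 = -4, so y_p = -19 - 13*t - 4*t^2.

y = -19 - 13*t - 4*t**2 + C1*exp(t) + C2*t*exp(t)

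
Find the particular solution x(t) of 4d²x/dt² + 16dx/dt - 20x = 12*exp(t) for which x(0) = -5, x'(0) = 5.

x = -41*exp(t)/12 - 19*exp(-5*t)/12 + t*exp(t)/2

Divide through by 4: x'' + 4x' - 5x = 3*exp(t).
Characteristic equation r² + 4r - 5 = 0 factors as (r - 1)(r + 5) = 0, so r = 1, -5.
Hence x_h = C1*exp(t) + C2*exp(-5*t).
Since exp(t) solves the homogeneous equation (r = 1 is a root of multiplicity 1), multiply the trial by t. Try x_p = A*t*exp(t). Substituting into the equation and dividing by exp(t) gives A = 1/2, so x_p = t*exp(t)/2.
General solution: x = C1*exp(t) + C2*exp(-5*t) + t*exp(t)/2.
Apply the initial conditions: x(0) = C1 + C2 = -5 and x'(0) = 1/2 + C1 - 5*C2 = 5. Solving gives C1 = -41/12, C2 = -19/12.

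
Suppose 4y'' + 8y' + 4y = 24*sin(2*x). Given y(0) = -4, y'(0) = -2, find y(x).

y = -76*exp(-x)/25 - 24*cos(2*x)/25 - 18*sin(2*x)/25 - 18*x*exp(-x)/5

Divide through by 4: y'' + 2y' + y = 6*sin(2*x).
Characteristic equation r² + 2r + 1 = 0 has discriminant (2)² - 4·(1) = 0, so r = -1 is a repeated root.
Hence y_h = (C1 + C2*x)*exp(-x).
Try y_p = A*cos(2*x) + B*sin(2*x). Substituting and equating the coefficients of cos(2x) and sin(2x) gives A = -24/25, B = -18/25, so y_p = -24*cos(2*x)/25 - 18*sin(2*x)/25.
General solution: y = -24*cos(2*x)/25 - 18*sin(2*x)/25 + C1*exp(-x) + C2*x*exp(-x).
Apply the initial conditions: y(0) = -24/25 + C1 = -4 and y'(0) = -36/25 + C2 - C1 = -2. Solving gives C1 = -76/25, C2 = -18/5.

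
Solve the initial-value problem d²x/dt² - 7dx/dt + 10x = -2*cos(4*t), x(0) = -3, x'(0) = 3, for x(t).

x = -89*exp(2*t)/15 + 3*cos(4*t)/205 + 14*sin(4*t)/205 + 359*exp(5*t)/123

Characteristic equation r² - 7r + 10 = 0 factors as (r - 2)(r - 5) = 0, so r = 2, 5.
Hence x_h = C1*exp(2*t) + C2*exp(5*t).
Try x_p = A*cos(4*t) + B*sin(4*t). Substituting and equating the coefficients of cos(4t) and sin(4t) gives A = 3/205, B = 14/205, so x_p = 3*cos(4*t)/205 + 14*sin(4*t)/205.
General solution: x = 3*cos(4*t)/205 + 14*sin(4*t)/205 + C1*exp(2*t) + C2*exp(5*t).
Apply the initial conditions: x(0) = 3/205 + C1 + C2 = -3 and x'(0) = 56/205 + 2*C1 + 5*C2 = 3. Solving gives C1 = -89/15, C2 = 359/123.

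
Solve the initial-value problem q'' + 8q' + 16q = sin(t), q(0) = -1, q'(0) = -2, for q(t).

Characteristic equation r² + 8r + 16 = 0 has discriminant (8)² - 4·(16) = 0, so r = -4 is a repeated root.
Hence q_h = (C1 + C2*t)*exp(-4*t).
Try q_p = A*cos(t) + B*sin(t). Substituting and equating the coefficients of cos(t) and sin(t) gives A = -8/289, B = 15/289, so q_p = -8*cos(t)/289 + 15*sin(t)/289.
General solution: q = -8*cos(t)/289 + 15*sin(t)/289 + C1*exp(-4*t) + C2*t*exp(-4*t).
Apply the initial conditions: q(0) = -8/289 + C1 = -1 and q'(0) = 15/289 + C2 - 4*C1 = -2. Solving gives C1 = -281/289, C2 = -101/17.

q = -281*exp(-4*t)/289 - 8*cos(t)/289 + 15*sin(t)/289 - 101*t*exp(-4*t)/17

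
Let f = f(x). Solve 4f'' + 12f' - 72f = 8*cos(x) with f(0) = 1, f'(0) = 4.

f = -25*exp(-6*x)/333 - 19*cos(x)/185 + 3*sin(x)/185 + 53*exp(3*x)/45

Divide through by 4: f'' + 3f' - 18f = 2*cos(x).
Characteristic equation r² + 3r - 18 = 0 factors as (r - 3)(r + 6) = 0, so r = 3, -6.
Hence f_h = C1*exp(3*x) + C2*exp(-6*x).
Try f_p = A*cos(x) + B*sin(x). Substituting and equating the coefficients of cos(x) and sin(x) gives A = -19/185, B = 3/185, so f_p = -19*cos(x)/185 + 3*sin(x)/185.
General solution: f = -19*cos(x)/185 + 3*sin(x)/185 + C1*exp(3*x) + C2*exp(-6*x).
Apply the initial conditions: f(0) = -19/185 + C1 + C2 = 1 and f'(0) = 3/185 - 6*C2 + 3*C1 = 4. Solving gives C1 = 53/45, C2 = -25/333.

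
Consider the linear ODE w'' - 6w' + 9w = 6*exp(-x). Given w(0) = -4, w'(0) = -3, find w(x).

Characteristic equation r² - 6r + 9 = 0 has discriminant (-6)² - 4·(9) = 0, so r = 3 is a repeated root.
Hence w_h = (C1 + C2*x)*exp(3*x).
Try w_p = A*exp(-x). Substituting into the equation and dividing by exp(-x) gives A = 3/8, so w_p = 3*exp(-x)/8.
General solution: w = 3*exp(-x)/8 + C1*exp(3*x) + C2*x*exp(3*x).
Apply the initial conditions: w(0) = 3/8 + C1 = -4 and w'(0) = -3/8 + C2 + 3*C1 = -3. Solving gives C1 = -35/8, C2 = 21/2.

w = -35*exp(3*x)/8 + 3*exp(-x)/8 + 21*x*exp(3*x)/2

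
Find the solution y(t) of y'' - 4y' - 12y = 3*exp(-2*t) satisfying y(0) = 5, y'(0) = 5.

y = 123*exp(6*t)/64 + 197*exp(-2*t)/64 - 3*t*exp(-2*t)/8

Characteristic equation r² - 4r - 12 = 0 factors as (r + 2)(r - 6) = 0, so r = -2, 6.
Hence y_h = C1*exp(-2*t) + C2*exp(6*t).
Since exp(-2*t) solves the homogeneous equation (r = -2 is a root of multiplicity 1), multiply the trial by t. Try y_p = A*t*exp(-2*t). Substituting into the equation and dividing by exp(-2*t) gives A = -3/8, so y_p = -3*t*exp(-2*t)/8.
General solution: y = C1*exp(-2*t) + C2*exp(6*t) - 3*t*exp(-2*t)/8.
Apply the initial conditions: y(0) = C1 + C2 = 5 and y'(0) = -3/8 - 2*C1 + 6*C2 = 5. Solving gives C1 = 197/64, C2 = 123/64.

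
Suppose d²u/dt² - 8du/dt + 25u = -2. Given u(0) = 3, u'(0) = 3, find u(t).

u = -2/25 - 233*exp(4*t)*sin(3*t)/75 + 77*cos(3*t)*exp(4*t)/25

Characteristic equation r² - 8r + 25 = 0 has discriminant (-8)² - 4·(25) = -36 < 0, so r = 4 ± 3i.
Hence u_h = C1*cos(3*t)*exp(4*t) + C2*exp(4*t)*sin(3*t).
For the particular solution try u_p = A0. Substituting and matching coefficients of each power of t gives A0 = -2/25, so u_p = -2/25.
General solution: u = -2/25 + C1*cos(3*t)*exp(4*t) + C2*exp(4*t)*sin(3*t).
Apply the initial conditions: u(0) = -2/25 + C1 = 3 and u'(0) = 3*C2 + 4*C1 = 3. Solving gives C1 = 77/25, C2 = -233/75.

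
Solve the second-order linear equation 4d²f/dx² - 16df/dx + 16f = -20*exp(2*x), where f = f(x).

f = C1*exp(2*x) - 5*x**2*exp(2*x)/2 + C2*x*exp(2*x)

Divide through by 4: f'' - 4f' + 4f = -5*exp(2*x).
Characteristic equation r² - 4r + 4 = 0 has discriminant (-4)² - 4·(4) = 0, so r = 2 is a repeated root.
Hence f_h = (C1 + C2*x)*exp(2*x).
Since exp(2*x) solves the homogeneous equation (r = 2 is a root of multiplicity 2), multiply the trial by x^2. Try f_p = A*x^2*exp(2*x). Substituting into the equation and dividing by exp(2*x) gives A = -5/2, so f_p = -5*x^2*exp(2*x)/2.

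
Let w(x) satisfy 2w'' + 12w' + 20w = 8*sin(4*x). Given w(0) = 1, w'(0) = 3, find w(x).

w = -8*cos(4*x)/51 - 2*sin(4*x)/51 + 59*cos(x)*exp(-3*x)/51 + 338*exp(-3*x)*sin(x)/51

Divide through by 2: w'' + 6w' + 10w = 4*sin(4*x).
Characteristic equation r² + 6r + 10 = 0 has discriminant (6)² - 4·(10) = -4 < 0, so r = -3 ± i.
Hence w_h = C1*cos(x)*exp(-3*x) + C2*exp(-3*x)*sin(x).
Try w_p = A*cos(4*x) + B*sin(4*x). Substituting and equating the coefficients of cos(4x) and sin(4x) gives A = -8/51, B = -2/51, so w_p = -8*cos(4*x)/51 - 2*sin(4*x)/51.
General solution: w = -8*cos(4*x)/51 - 2*sin(4*x)/51 + C1*cos(x)*exp(-3*x) + C2*exp(-3*x)*sin(x).
Apply the initial conditions: w(0) = -8/51 + C1 = 1 and w'(0) = -8/51 + C2 - 3*C1 = 3. Solving gives C1 = 59/51, C2 = 338/51.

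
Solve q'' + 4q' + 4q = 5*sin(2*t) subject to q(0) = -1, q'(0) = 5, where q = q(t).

Characteristic equation r² + 4r + 4 = 0 has discriminant (4)² - 4·(4) = 0, so r = -2 is a repeated root.
Hence q_h = (C1 + C2*t)*exp(-2*t).
Try q_p = A*cos(2*t) + B*sin(2*t). Substituting and equating the coefficients of cos(2t) and sin(2t) gives A = -5/8, B = 0, so q_p = -5*cos(2*t)/8.
General solution: q = -5*cos(2*t)/8 + C1*exp(-2*t) + C2*t*exp(-2*t).
Apply the initial conditions: q(0) = -5/8 + C1 = -1 and q'(0) = C2 - 2*C1 = 5. Solving gives C1 = -3/8, C2 = 17/4.

q = -5*cos(2*t)/8 - 3*exp(-2*t)/8 + 17*t*exp(-2*t)/4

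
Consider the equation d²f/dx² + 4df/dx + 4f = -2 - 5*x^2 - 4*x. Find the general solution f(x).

f = -11/8 - 5*x**2/4 + 3*x/2 + C1*exp(-2*x) + C2*x*exp(-2*x)

Characteristic equation r² + 4r + 4 = 0 has discriminant (4)² - 4·(4) = 0, so r = -2 is a repeated root.
Hence f_h = (C1 + C2*x)*exp(-2*x).
For the particular solution try f_p = A0 + A1*x + A2*x^2. Substituting and matching coefficients of each power of x gives A0 = -11/8, A1 = 3/2, A2 = -5/4, so f_p = -11/8 - 5*x^2/4 + 3*x/2.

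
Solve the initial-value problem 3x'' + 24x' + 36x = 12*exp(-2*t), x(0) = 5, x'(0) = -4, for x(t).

Divide through by 3: x'' + 8x' + 12x = 4*exp(-2*t).
Characteristic equation r² + 8r + 12 = 0 factors as (r + 6)(r + 2) = 0, so r = -6, -2.
Hence x_h = C1*exp(-6*t) + C2*exp(-2*t).
Since exp(-2*t) solves the homogeneous equation (r = -2 is a root of multiplicity 1), multiply the trial by t. Try x_p = A*t*exp(-2*t). Substituting into the equation and dividing by exp(-2*t) gives A = 1, so x_p = t*exp(-2*t).
General solution: x = C1*exp(-6*t) + C2*exp(-2*t) + t*exp(-2*t).
Apply the initial conditions: x(0) = C1 + C2 = 5 and x'(0) = 1 - 6*C1 - 2*C2 = -4. Solving gives C1 = -5/4, C2 = 25/4.

x = -5*exp(-6*t)/4 + 25*exp(-2*t)/4 + t*exp(-2*t)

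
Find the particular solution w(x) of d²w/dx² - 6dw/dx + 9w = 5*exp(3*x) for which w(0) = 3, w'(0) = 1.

w = 3*exp(3*x) - 8*x*exp(3*x) + 5*x**2*exp(3*x)/2

Characteristic equation r² - 6r + 9 = 0 has discriminant (-6)² - 4·(9) = 0, so r = 3 is a repeated root.
Hence w_h = (C1 + C2*x)*exp(3*x).
Since exp(3*x) solves the homogeneous equation (r = 3 is a root of multiplicity 2), multiply the trial by x^2. Try w_p = A*x^2*exp(3*x). Substituting into the equation and dividing by exp(3*x) gives A = 5/2, so w_p = 5*x^2*exp(3*x)/2.
General solution: w = C1*exp(3*x) + 5*x^2*exp(3*x)/2 + C2*x*exp(3*x).
Apply the initial conditions: w(0) = C1 = 3 and w'(0) = C2 + 3*C1 = 1. Solving gives C1 = 3, C2 = -8.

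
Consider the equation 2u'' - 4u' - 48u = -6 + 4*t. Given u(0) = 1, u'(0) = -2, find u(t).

u = 19/144 - t/12 + 7*exp(6*t)/45 + 57*exp(-4*t)/80

Divide through by 2: u'' - 2u' - 24u = -3 + 2*t.
Characteristic equation r² - 2r - 24 = 0 factors as (r + 4)(r - 6) = 0, so r = -4, 6.
Hence u_h = C1*exp(-4*t) + C2*exp(6*t).
For the particular solution try u_p = A0 + A1*t. Substituting and matching coefficients of each power of t gives A0 = 19/144, A1 = -1/12, so u_p = 19/144 - t/12.
General solution: u = 19/144 - t/12 + C1*exp(-4*t) + C2*exp(6*t).
Apply the initial conditions: u(0) = 19/144 + C1 + C2 = 1 and u'(0) = -1/12 - 4*C1 + 6*C2 = -2. Solving gives C1 = 57/80, C2 = 7/45.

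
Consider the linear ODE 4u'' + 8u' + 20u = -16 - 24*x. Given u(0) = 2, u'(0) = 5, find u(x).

u = -8/25 - 6*x/5 + 58*cos(2*x)*exp(-x)/25 + 213*exp(-x)*sin(2*x)/50

Divide through by 4: u'' + 2u' + 5u = -4 - 6*x.
Characteristic equation r² + 2r + 5 = 0 has discriminant (2)² - 4·(5) = -16 < 0, so r = -1 ± 2i.
Hence u_h = C1*cos(2*x)*exp(-x) + C2*exp(-x)*sin(2*x).
For the particular solution try u_p = A0 + A1*x. Substituting and matching coefficients of each power of x gives A0 = -8/25, A1 = -6/5, so u_p = -8/25 - 6*x/5.
General solution: u = -8/25 - 6*x/5 + C1*cos(2*x)*exp(-x) + C2*exp(-x)*sin(2*x).
Apply the initial conditions: u(0) = -8/25 + C1 = 2 and u'(0) = -6/5 - C1 + 2*C2 = 5. Solving gives C1 = 58/25, C2 = 213/50.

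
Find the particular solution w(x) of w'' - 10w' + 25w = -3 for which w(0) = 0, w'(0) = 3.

Characteristic equation r² - 10r + 25 = 0 has discriminant (-10)² - 4·(25) = 0, so r = 5 is a repeated root.
Hence w_h = (C1 + C2*x)*exp(5*x).
For the particular solution try w_p = A0. Substituting and matching coefficients of each power of x gives A0 = -3/25, so w_p = -3/25.
General solution: w = -3/25 + C1*exp(5*x) + C2*x*exp(5*x).
Apply the initial conditions: w(0) = -3/25 + C1 = 0 and w'(0) = C2 + 5*C1 = 3. Solving gives C1 = 3/25, C2 = 12/5.

w = -3/25 + 3*exp(5*x)/25 + 12*x*exp(5*x)/5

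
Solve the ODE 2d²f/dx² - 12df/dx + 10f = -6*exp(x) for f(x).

Divide through by 2: f'' - 6f' + 5f = -3*exp(x).
Characteristic equation r² - 6r + 5 = 0 factors as (r - 1)(r - 5) = 0, so r = 1, 5.
Hence f_h = C1*exp(x) + C2*exp(5*x).
Since exp(x) solves the homogeneous equation (r = 1 is a root of multiplicity 1), multiply the trial by x. Try f_p = A*x*exp(x). Substituting into the equation and dividing by exp(x) gives A = 3/4, so f_p = 3*x*exp(x)/4.

f = C1*exp(x) + C2*exp(5*x) + 3*x*exp(x)/4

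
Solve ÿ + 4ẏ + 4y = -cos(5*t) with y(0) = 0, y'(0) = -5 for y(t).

Characteristic equation r² + 4r + 4 = 0 has discriminant (4)² - 4·(4) = 0, so r = -2 is a repeated root.
Hence y_h = (C1 + C2*t)*exp(-2*t).
Try y_p = A*cos(5*t) + B*sin(5*t). Substituting and equating the coefficients of cos(5t) and sin(5t) gives A = 21/841, B = -20/841, so y_p = -20*sin(5*t)/841 + 21*cos(5*t)/841.
General solution: y = -20*sin(5*t)/841 + 21*cos(5*t)/841 + C1*exp(-2*t) + C2*t*exp(-2*t).
Apply the initial conditions: y(0) = 21/841 + C1 = 0 and y'(0) = -100/841 + C2 - 2*C1 = -5. Solving gives C1 = -21/841, C2 = -143/29.

y = -21*exp(-2*t)/841 - 20*sin(5*t)/841 + 21*cos(5*t)/841 - 143*t*exp(-2*t)/29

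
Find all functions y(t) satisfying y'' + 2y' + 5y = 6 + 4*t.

Characteristic equation r² + 2r + 5 = 0 has discriminant (2)² - 4·(5) = -16 < 0, so r = -1 ± 2i.
Hence y_h = C1*cos(2*t)*exp(-t) + C2*exp(-t)*sin(2*t).
For the particular solution try y_p = A0 + A1*t. Substituting and matching coefficients of each power of t gives A0 = 22/25, A1 = 4/5, so y_p = 22/25 + 4*t/5.

y = 22/25 + 4*t/5 + C1*cos(2*t)*exp(-t) + C2*exp(-t)*sin(2*t)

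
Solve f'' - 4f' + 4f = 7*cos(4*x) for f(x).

f = -21*cos(4*x)/100 - 7*sin(4*x)/25 + C1*exp(2*x) + C2*x*exp(2*x)

Characteristic equation r² - 4r + 4 = 0 has discriminant (-4)² - 4·(4) = 0, so r = 2 is a repeated root.
Hence f_h = (C1 + C2*x)*exp(2*x).
Try f_p = A*cos(4*x) + B*sin(4*x). Substituting and equating the coefficients of cos(4x) and sin(4x) gives A = -21/100, B = -7/25, so f_p = -21*cos(4*x)/100 - 7*sin(4*x)/25.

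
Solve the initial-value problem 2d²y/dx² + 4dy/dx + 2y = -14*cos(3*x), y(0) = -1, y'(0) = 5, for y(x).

y = -39*exp(-x)/25 - 21*sin(3*x)/50 + 14*cos(3*x)/25 + 47*x*exp(-x)/10

Divide through by 2: y'' + 2y' + y = -7*cos(3*x).
Characteristic equation r² + 2r + 1 = 0 has discriminant (2)² - 4·(1) = 0, so r = -1 is a repeated root.
Hence y_h = (C1 + C2*x)*exp(-x).
Try y_p = A*cos(3*x) + B*sin(3*x). Substituting and equating the coefficients of cos(3x) and sin(3x) gives A = 14/25, B = -21/50, so y_p = -21*sin(3*x)/50 + 14*cos(3*x)/25.
General solution: y = -21*sin(3*x)/50 + 14*cos(3*x)/25 + C1*exp(-x) + C2*x*exp(-x).
Apply the initial conditions: y(0) = 14/25 + C1 = -1 and y'(0) = -63/50 + C2 - C1 = 5. Solving gives C1 = -39/25, C2 = 47/10.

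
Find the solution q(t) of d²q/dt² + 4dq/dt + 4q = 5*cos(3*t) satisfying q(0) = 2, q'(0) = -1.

Characteristic equation r² + 4r + 4 = 0 has discriminant (4)² - 4·(4) = 0, so r = -2 is a repeated root.
Hence q_h = (C1 + C2*t)*exp(-2*t).
Try q_p = A*cos(3*t) + B*sin(3*t). Substituting and equating the coefficients of cos(3t) and sin(3t) gives A = -25/169, B = 60/169, so q_p = -25*cos(3*t)/169 + 60*sin(3*t)/169.
General solution: q = -25*cos(3*t)/169 + 60*sin(3*t)/169 + C1*exp(-2*t) + C2*t*exp(-2*t).
Apply the initial conditions: q(0) = -25/169 + C1 = 2 and q'(0) = 180/169 + C2 - 2*C1 = -1. Solving gives C1 = 363/169, C2 = 29/13.

q = -25*cos(3*t)/169 + 60*sin(3*t)/169 + 363*exp(-2*t)/169 + 29*t*exp(-2*t)/13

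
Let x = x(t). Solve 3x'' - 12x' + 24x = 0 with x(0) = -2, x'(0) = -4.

x = -2*cos(2*t)*exp(2*t)

Divide through by 3: x'' - 4x' + 8x = 0.
Characteristic equation r² - 4r + 8 = 0 has discriminant (-4)² - 4·(8) = -16 < 0, so r = 2 ± 2i.
Hence x_h = C1*cos(2*t)*exp(2*t) + C2*exp(2*t)*sin(2*t).
Apply the initial conditions: x(0) = C1 = -2 and x'(0) = 2*C1 + 2*C2 = -4. Solving gives C1 = -2, C2 = 0.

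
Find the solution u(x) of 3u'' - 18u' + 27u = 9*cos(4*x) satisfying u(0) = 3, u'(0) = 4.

Divide through by 3: u'' - 6u' + 9u = 3*cos(4*x).
Characteristic equation r² - 6r + 9 = 0 has discriminant (-6)² - 4·(9) = 0, so r = 3 is a repeated root.
Hence u_h = (C1 + C2*x)*exp(3*x).
Try u_p = A*cos(4*x) + B*sin(4*x). Substituting and equating the coefficients of cos(4x) and sin(4x) gives A = -21/625, B = -72/625, so u_p = -72*sin(4*x)/625 - 21*cos(4*x)/625.
General solution: u = -72*sin(4*x)/625 - 21*cos(4*x)/625 + C1*exp(3*x) + C2*x*exp(3*x).
Apply the initial conditions: u(0) = -21/625 + C1 = 3 and u'(0) = -288/625 + C2 + 3*C1 = 4. Solving gives C1 = 1896/625, C2 = -116/25.

u = -72*sin(4*x)/625 - 21*cos(4*x)/625 + 1896*exp(3*x)/625 - 116*x*exp(3*x)/25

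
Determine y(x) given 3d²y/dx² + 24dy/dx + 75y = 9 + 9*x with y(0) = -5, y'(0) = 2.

y = 51/625 + 3*x/25 - 3843*exp(-4*x)*sin(3*x)/625 - 3176*cos(3*x)*exp(-4*x)/625

Divide through by 3: y'' + 8y' + 25y = 3 + 3*x.
Characteristic equation r² + 8r + 25 = 0 has discriminant (8)² - 4·(25) = -36 < 0, so r = -4 ± 3i.
Hence y_h = C1*cos(3*x)*exp(-4*x) + C2*exp(-4*x)*sin(3*x).
For the particular solution try y_p = A0 + A1*x. Substituting and matching coefficients of each power of x gives A0 = 51/625, A1 = 3/25, so y_p = 51/625 + 3*x/25.
General solution: y = 51/625 + 3*x/25 + C1*cos(3*x)*exp(-4*x) + C2*exp(-4*x)*sin(3*x).
Apply the initial conditions: y(0) = 51/625 + C1 = -5 and y'(0) = 3/25 - 4*C1 + 3*C2 = 2. Solving gives C1 = -3176/625, C2 = -3843/625.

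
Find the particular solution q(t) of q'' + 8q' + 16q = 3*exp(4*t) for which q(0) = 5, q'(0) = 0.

Characteristic equation r² + 8r + 16 = 0 has discriminant (8)² - 4·(16) = 0, so r = -4 is a repeated root.
Hence q_h = (C1 + C2*t)*exp(-4*t).
Try q_p = A*exp(4*t). Substituting into the equation and dividing by exp(4*t) gives A = 3/64, so q_p = 3*exp(4*t)/64.
General solution: q = 3*exp(4*t)/64 + C1*exp(-4*t) + C2*t*exp(-4*t).
Apply the initial conditions: q(0) = 3/64 + C1 = 5 and q'(0) = 3/16 + C2 - 4*C1 = 0. Solving gives C1 = 317/64, C2 = 157/8.

q = 3*exp(4*t)/64 + 317*exp(-4*t)/64 + 157*t*exp(-4*t)/8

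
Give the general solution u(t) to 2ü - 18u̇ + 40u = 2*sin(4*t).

u = sin(4*t)/328 + 9*cos(4*t)/328 + C1*exp(5*t) + C2*exp(4*t)

Divide through by 2: u'' - 9u' + 20u = sin(4*t).
Characteristic equation r² - 9r + 20 = 0 factors as (r - 5)(r - 4) = 0, so r = 5, 4.
Hence u_h = C1*exp(5*t) + C2*exp(4*t).
Try u_p = A*cos(4*t) + B*sin(4*t). Substituting and equating the coefficients of cos(4t) and sin(4t) gives A = 9/328, B = 1/328, so u_p = sin(4*t)/328 + 9*cos(4*t)/328.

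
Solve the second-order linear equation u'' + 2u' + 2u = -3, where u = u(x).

Characteristic equation r² + 2r + 2 = 0 has discriminant (2)² - 4·(2) = -4 < 0, so r = -1 ± i.
Hence u_h = C1*cos(x)*exp(-x) + C2*exp(-x)*sin(x).
For the particular solution try u_p = A0. Substituting and matching coefficients of each power of x gives A0 = -3/2, so u_p = -3/2.

u = -3/2 + C1*cos(x)*exp(-x) + C2*exp(-x)*sin(x)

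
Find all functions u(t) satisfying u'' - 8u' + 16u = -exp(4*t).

u = C1*exp(4*t) - t**2*exp(4*t)/2 + C2*t*exp(4*t)

Characteristic equation r² - 8r + 16 = 0 has discriminant (-8)² - 4·(16) = 0, so r = 4 is a repeated root.
Hence u_h = (C1 + C2*t)*exp(4*t).
Since exp(4*t) solves the homogeneous equation (r = 4 is a root of multiplicity 2), multiply the trial by t^2. Try u_p = A*t^2*exp(4*t). Substituting into the equation and dividing by exp(4*t) gives A = -1/2, so u_p = -t^2*exp(4*t)/2.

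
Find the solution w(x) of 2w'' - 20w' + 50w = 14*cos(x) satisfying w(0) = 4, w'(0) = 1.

Divide through by 2: w'' - 10w' + 25w = 7*cos(x).
Characteristic equation r² - 10r + 25 = 0 has discriminant (-10)² - 4·(25) = 0, so r = 5 is a repeated root.
Hence w_h = (C1 + C2*x)*exp(5*x).
Try w_p = A*cos(x) + B*sin(x). Substituting and equating the coefficients of cos(x) and sin(x) gives A = 42/169, B = -35/338, so w_p = -35*sin(x)/338 + 42*cos(x)/169.
General solution: w = -35*sin(x)/338 + 42*cos(x)/169 + C1*exp(5*x) + C2*x*exp(5*x).
Apply the initial conditions: w(0) = 42/169 + C1 = 4 and w'(0) = -35/338 + C2 + 5*C1 = 1. Solving gives C1 = 634/169, C2 = -459/26.

w = -35*sin(x)/338 + 42*cos(x)/169 + 634*exp(5*x)/169 - 459*x*exp(5*x)/26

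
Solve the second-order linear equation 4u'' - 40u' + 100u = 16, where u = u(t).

Divide through by 4: u'' - 10u' + 25u = 4.
Characteristic equation r² - 10r + 25 = 0 has discriminant (-10)² - 4·(25) = 0, so r = 5 is a repeated root.
Hence u_h = (C1 + C2*t)*exp(5*t).
For the particular solution try u_p = A0. Substituting and matching coefficients of each power of t gives A0 = 4/25, so u_p = 4/25.

u = 4/25 + C1*exp(5*t) + C2*t*exp(5*t)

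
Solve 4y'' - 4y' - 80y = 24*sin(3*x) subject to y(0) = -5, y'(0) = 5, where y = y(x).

Divide through by 4: y'' - y' - 20y = 6*sin(3*x).
Characteristic equation r² - r - 20 = 0 factors as (r + 4)(r - 5) = 0, so r = -4, 5.
Hence y_h = C1*exp(-4*x) + C2*exp(5*x).
Try y_p = A*cos(3*x) + B*sin(3*x). Substituting and equating the coefficients of cos(3x) and sin(3x) gives A = 9/425, B = -87/425, so y_p = -87*sin(3*x)/425 + 9*cos(3*x)/425.
General solution: y = -87*sin(3*x)/425 + 9*cos(3*x)/425 + C1*exp(-4*x) + C2*exp(5*x).
Apply the initial conditions: y(0) = 9/425 + C1 + C2 = -5 and y'(0) = -261/425 - 4*C1 + 5*C2 = 5. Solving gives C1 = -256/75, C2 = -82/51.

y = -256*exp(-4*x)/75 - 87*sin(3*x)/425 - 82*exp(5*x)/51 + 9*cos(3*x)/425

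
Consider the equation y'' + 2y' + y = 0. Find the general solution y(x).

Characteristic equation r² + 2r + 1 = 0 has discriminant (2)² - 4·(1) = 0, so r = -1 is a repeated root.
Hence y_h = (C1 + C2*x)*exp(-x).

y = C1*exp(-x) + C2*x*exp(-x)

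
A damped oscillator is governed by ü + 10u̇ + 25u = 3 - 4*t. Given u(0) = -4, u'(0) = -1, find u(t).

u = 23/125 - 523*exp(-5*t)/125 - 4*t/25 - 544*t*exp(-5*t)/25

Characteristic equation r² + 10r + 25 = 0 has discriminant (10)² - 4·(25) = 0, so r = -5 is a repeated root.
Hence u_h = (C1 + C2*t)*exp(-5*t).
For the particular solution try u_p = A0 + A1*t. Substituting and matching coefficients of each power of t gives A0 = 23/125, A1 = -4/25, so u_p = 23/125 - 4*t/25.
General solution: u = 23/125 - 4*t/25 + C1*exp(-5*t) + C2*t*exp(-5*t).
Apply the initial conditions: u(0) = 23/125 + C1 = -4 and u'(0) = -4/25 + C2 - 5*C1 = -1. Solving gives C1 = -523/125, C2 = -544/25.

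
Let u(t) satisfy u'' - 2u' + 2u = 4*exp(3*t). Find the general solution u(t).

u = 4*exp(3*t)/5 + C1*cos(t)*exp(t) + C2*exp(t)*sin(t)

Characteristic equation r² - 2r + 2 = 0 has discriminant (-2)² - 4·(2) = -4 < 0, so r = 1 ± i.
Hence u_h = C1*cos(t)*exp(t) + C2*exp(t)*sin(t).
Try u_p = A*exp(3*t). Substituting into the equation and dividing by exp(3*t) gives A = 4/5, so u_p = 4*exp(3*t)/5.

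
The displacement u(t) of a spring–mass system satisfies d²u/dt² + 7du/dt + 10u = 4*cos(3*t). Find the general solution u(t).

Characteristic equation r² + 7r + 10 = 0 factors as (r + 5)(r + 2) = 0, so r = -5, -2.
Hence u_h = C1*exp(-5*t) + C2*exp(-2*t).
Try u_p = A*cos(3*t) + B*sin(3*t). Substituting and equating the coefficients of cos(3t) and sin(3t) gives A = 2/221, B = 42/221, so u_p = 2*cos(3*t)/221 + 42*sin(3*t)/221.

u = 2*cos(3*t)/221 + 42*sin(3*t)/221 + C1*exp(-5*t) + C2*exp(-2*t)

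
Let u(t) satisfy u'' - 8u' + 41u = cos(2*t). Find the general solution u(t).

Characteristic equation r² - 8r + 41 = 0 has discriminant (-8)² - 4·(41) = -100 < 0, so r = 4 ± 5i.
Hence u_h = C1*cos(5*t)*exp(4*t) + C2*exp(4*t)*sin(5*t).
Try u_p = A*cos(2*t) + B*sin(2*t). Substituting and equating the coefficients of cos(2t) and sin(2t) gives A = 37/1625, B = -16/1625, so u_p = -16*sin(2*t)/1625 + 37*cos(2*t)/1625.

u = -16*sin(2*t)/1625 + 37*cos(2*t)/1625 + C1*cos(5*t)*exp(4*t) + C2*exp(4*t)*sin(5*t)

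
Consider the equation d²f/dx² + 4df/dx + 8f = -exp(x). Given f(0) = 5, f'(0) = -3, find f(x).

Characteristic equation r² + 4r + 8 = 0 has discriminant (4)² - 4·(8) = -16 < 0, so r = -2 ± 2i.
Hence f_h = C1*cos(2*x)*exp(-2*x) + C2*exp(-2*x)*sin(2*x).
Try f_p = A*exp(x). Substituting into the equation and dividing by exp(x) gives A = -1/13, so f_p = -exp(x)/13.
General solution: f = -exp(x)/13 + C1*cos(2*x)*exp(-2*x) + C2*exp(-2*x)*sin(2*x).
Apply the initial conditions: f(0) = -1/13 + C1 = 5 and f'(0) = -1/13 - 2*C1 + 2*C2 = -3. Solving gives C1 = 66/13, C2 = 47/13.

f = -exp(x)/13 + 47*exp(-2*x)*sin(2*x)/13 + 66*cos(2*x)*exp(-2*x)/13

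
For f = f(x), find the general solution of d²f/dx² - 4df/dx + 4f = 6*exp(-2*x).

f = 3*exp(-2*x)/8 + C1*exp(2*x) + C2*x*exp(2*x)

Characteristic equation r² - 4r + 4 = 0 has discriminant (-4)² - 4·(4) = 0, so r = 2 is a repeated root.
Hence f_h = (C1 + C2*x)*exp(2*x).
Try f_p = A*exp(-2*x). Substituting into the equation and dividing by exp(-2*x) gives A = 3/8, so f_p = 3*exp(-2*x)/8.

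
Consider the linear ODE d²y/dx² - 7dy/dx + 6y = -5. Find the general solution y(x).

y = -5/6 + C1*exp(6*x) + C2*exp(x)

Characteristic equation r² - 7r + 6 = 0 factors as (r - 6)(r - 1) = 0, so r = 6, 1.
Hence y_h = C1*exp(6*x) + C2*exp(x).
For the particular solution try y_p = A0. Substituting and matching coefficients of each power of x gives A0 = -5/6, so y_p = -5/6.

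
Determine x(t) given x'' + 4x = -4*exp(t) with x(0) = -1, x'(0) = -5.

Characteristic equation r² + 4 = 0 has discriminant (0)² - 4·(4) = -16 < 0, so r = ± 2i.
Hence x_h = C1*cos(2*t) + C2*sin(2*t).
Try x_p = A*exp(t). Substituting into the equation and dividing by exp(t) gives A = -4/5, so x_p = -4*exp(t)/5.
General solution: x = -4*exp(t)/5 + C1*cos(2*t) + C2*sin(2*t).
Apply the initial conditions: x(0) = -4/5 + C1 = -1 and x'(0) = -4/5 + 2*C2 = -5. Solving gives C1 = -1/5, C2 = -21/10.

x = -21*sin(2*t)/10 - 4*exp(t)/5 - cos(2*t)/5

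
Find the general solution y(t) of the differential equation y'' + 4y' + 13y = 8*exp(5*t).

y = 4*exp(5*t)/29 + C1*cos(3*t)*exp(-2*t) + C2*exp(-2*t)*sin(3*t)

Characteristic equation r² + 4r + 13 = 0 has discriminant (4)² - 4·(13) = -36 < 0, so r = -2 ± 3i.
Hence y_h = C1*cos(3*t)*exp(-2*t) + C2*exp(-2*t)*sin(3*t).
Try y_p = A*exp(5*t). Substituting into the equation and dividing by exp(5*t) gives A = 4/29, so y_p = 4*exp(5*t)/29.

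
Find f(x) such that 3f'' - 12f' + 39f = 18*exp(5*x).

Divide through by 3: f'' - 4f' + 13f = 6*exp(5*x).
Characteristic equation r² - 4r + 13 = 0 has discriminant (-4)² - 4·(13) = -36 < 0, so r = 2 ± 3i.
Hence f_h = C1*cos(3*x)*exp(2*x) + C2*exp(2*x)*sin(3*x).
Try f_p = A*exp(5*x). Substituting into the equation and dividing by exp(5*x) gives A = 1/3, so f_p = exp(5*x)/3.

f = exp(5*x)/3 + C1*cos(3*x)*exp(2*x) + C2*exp(2*x)*sin(3*x)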